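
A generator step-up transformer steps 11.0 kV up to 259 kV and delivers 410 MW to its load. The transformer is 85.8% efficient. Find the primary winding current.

I_p ≈ 43400 A

P_in = P_out/η = 4.10×10^8/0.858 = 4.7786×10^8 W.
I_p = P_in/V_p = 4.7786×10^8/11000 = 43400 A.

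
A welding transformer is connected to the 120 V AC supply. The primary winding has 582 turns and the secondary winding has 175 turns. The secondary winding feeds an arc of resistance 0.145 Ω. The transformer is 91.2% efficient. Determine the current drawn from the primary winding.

V_s = 120 × 175/582 = 36.082 V.
I_s = V_s/R = 36.082/0.145 = 248.84 A.
P_out = V_s I_s = 36.082 × 248.84 = 8978.9 W.
P_in = P_out/η = 8978.9/0.912 = 9845.3 W.
I_p = P_in/V_p = 9845.3/120 = 82.0 A.

I_p ≈ 82.0 A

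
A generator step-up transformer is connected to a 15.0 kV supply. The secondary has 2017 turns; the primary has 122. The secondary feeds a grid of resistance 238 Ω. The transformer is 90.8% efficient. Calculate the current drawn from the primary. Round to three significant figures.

I_p ≈ 19000 A

V_s = 15000 × 2017/122 = 247990 V.
I_s = V_s/R = 247990/238 = 1042.0 A.
P_out = V_s I_s = 247990 × 1042.0 = 2.5840×10^8 W.
P_in = P_out/η = 2.5840×10^8/0.908 = 2.8458×10^8 W.
I_p = P_in/V_p = 2.8458×10^8/15000 = 19000 A.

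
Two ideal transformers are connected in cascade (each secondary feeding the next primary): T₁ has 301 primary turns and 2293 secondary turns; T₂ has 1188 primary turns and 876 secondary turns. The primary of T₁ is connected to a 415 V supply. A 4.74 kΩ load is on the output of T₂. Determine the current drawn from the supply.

Secondary of T₁: V = 415.00 × 2293/301 = 3161.4 V.
Secondary of T₂: V = 3161.4 × 876/1188 = 2331.2 V.
I_load = 2331.2/4740 = 0.49181 A, so P_out = 2331.2 × 0.49181 = 1146.5 W.
All ideal ⇒ P_in = P_out, so I_supply = 1146.5/415 = 2.76 A.

I_supply ≈ 2.76 A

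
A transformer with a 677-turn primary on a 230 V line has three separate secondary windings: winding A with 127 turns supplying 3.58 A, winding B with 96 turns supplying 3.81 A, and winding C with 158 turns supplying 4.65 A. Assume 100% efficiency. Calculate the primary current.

I_p ≈ 2.30 A

V_A = 230 × 127/677 = 43.146 V; V_B = 230 × 96/677 = 32.614 V; V_C = 230 × 158/677 = 53.678 V.
P_out = V_A I_A + V_B I_B + V_C I_C = 43.146×3.58 + 32.614×3.81 + 53.678×4.65 = 154.46 + 124.26 + 249.60 = 528.33 W.
Ideal ⇒ P_in = P_out, so I_p = P_out/V_p = 528.33/230 = 2.30 A.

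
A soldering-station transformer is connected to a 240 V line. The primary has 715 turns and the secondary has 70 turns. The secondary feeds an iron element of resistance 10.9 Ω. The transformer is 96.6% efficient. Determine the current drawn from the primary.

I_p ≈ 0.218 A

V_s = 240 × 70/715 = 23.497 V.
I_s = V_s/R = 23.497/10.9 = 2.1556 A.
P_out = V_s I_s = 23.497 × 2.1556 = 50.650 W.
P_in = P_out/η = 50.650/0.966 = 52.433 W.
I_p = P_in/V_p = 52.433/240 = 0.218 A.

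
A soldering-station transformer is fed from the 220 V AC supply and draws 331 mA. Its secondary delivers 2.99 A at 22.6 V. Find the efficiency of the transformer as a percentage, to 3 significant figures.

η ≈ 92.8%

P_in = 220 × 0.331 = 72.8200 W.
P_out = 22.6 × 2.99 = 67.5740 W.
η = P_out/P_in = 67.5740/72.8200 = 0.928.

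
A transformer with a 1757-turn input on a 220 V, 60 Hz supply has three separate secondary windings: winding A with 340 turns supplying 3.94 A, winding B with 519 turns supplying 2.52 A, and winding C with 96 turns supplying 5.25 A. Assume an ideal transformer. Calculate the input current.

V_A = 220 × 340/1757 = 42.573 V; V_B = 220 × 519/1757 = 64.986 V; V_C = 220 × 96/1757 = 12.020 V.
P_out = V_A I_A + V_B I_B + V_C I_C = 42.573×3.94 + 64.986×2.52 + 12.020×5.25 = 167.74 + 163.76 + 63.108 = 394.61 W.
Ideal ⇒ P_in = P_out, so I_in = P_out/V_in = 394.61/220 = 1.79 A.

I_in ≈ 1.79 A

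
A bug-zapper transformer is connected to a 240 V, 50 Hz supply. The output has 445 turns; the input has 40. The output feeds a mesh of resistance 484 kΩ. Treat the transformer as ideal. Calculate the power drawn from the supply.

V_out = V_in × N_out/N_in = 240 × 445/40 = 2670.0 V.
I_out = V_out/R = 2670.0/484000 = 0.0055165 A.
I_in = I_out × N_out/N_in = 0.0055165 × 445/40 = 0.061371 A.
P = V_in I_in = 240 × 0.061371 = 14.7 W.

P ≈ 14.7 W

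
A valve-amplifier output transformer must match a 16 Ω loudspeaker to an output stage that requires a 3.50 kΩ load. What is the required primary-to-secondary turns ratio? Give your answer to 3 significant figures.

N_p/N_s ≈ 14.8

Z_p/Z_s = (N_p/N_s)², so N_p/N_s = √(3500/16) = √219 = 14.8.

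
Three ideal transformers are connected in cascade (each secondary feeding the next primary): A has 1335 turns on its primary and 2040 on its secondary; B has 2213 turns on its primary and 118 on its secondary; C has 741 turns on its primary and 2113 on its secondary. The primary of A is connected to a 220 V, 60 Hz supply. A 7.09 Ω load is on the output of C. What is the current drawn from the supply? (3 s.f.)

After A: V = 220.00 × 2040/1335 = 336.18 V.
After B: V = 336.18 × 118/2213 = 17.926 V.
After C: V = 17.926 × 2113/741 = 51.116 V.
I_load = 51.116/7.09 = 7.2095 A, so P_out = 51.116 × 7.2095 = 368.52 W.
All ideal ⇒ P_in = P_out, so I_supply = 368.52/220 = 1.68 A.

I_supply ≈ 1.68 A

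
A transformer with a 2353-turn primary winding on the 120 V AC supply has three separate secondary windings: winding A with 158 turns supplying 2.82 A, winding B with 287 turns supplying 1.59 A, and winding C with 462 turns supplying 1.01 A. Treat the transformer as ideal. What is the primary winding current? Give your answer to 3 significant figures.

I_p ≈ 0.582 A

V_A = 120 × 158/2353 = 8.0578 V; V_B = 120 × 287/2353 = 14.637 V; V_C = 120 × 462/2353 = 23.561 V.
P_out = V_A I_A + V_B I_B + V_C I_C = 8.0578×2.82 + 14.637×1.59 + 23.561×1.01 = 22.723 + 23.272 + 23.797 = 69.792 W.
Ideal ⇒ P_in = P_out, so I_p = P_out/V_p = 69.792/120 = 0.582 A.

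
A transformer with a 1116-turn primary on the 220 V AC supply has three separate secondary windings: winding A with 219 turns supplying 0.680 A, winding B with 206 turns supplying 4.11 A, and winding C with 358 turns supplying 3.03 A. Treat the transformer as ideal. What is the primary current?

I_p ≈ 1.86 A

V_A = 220 × 219/1116 = 43.172 V; V_B = 220 × 206/1116 = 40.609 V; V_C = 220 × 358/1116 = 70.573 V.
P_out = V_A I_A + V_B I_B + V_C I_C = 43.172×0.680 + 40.609×4.11 + 70.573×3.03 = 29.357 + 166.90 + 213.84 = 410.10 W.
Ideal ⇒ P_in = P_out, so I_p = P_out/V_p = 410.10/220 = 1.86 A.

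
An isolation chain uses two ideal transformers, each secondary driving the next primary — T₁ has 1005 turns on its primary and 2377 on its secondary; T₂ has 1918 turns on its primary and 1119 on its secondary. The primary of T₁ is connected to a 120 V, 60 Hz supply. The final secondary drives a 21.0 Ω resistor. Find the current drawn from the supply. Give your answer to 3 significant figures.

I_supply ≈ 10.9 A

After T₁: V = 120.00 × 2377/1005 = 283.82 V.
After T₂: V = 283.82 × 1119/1918 = 165.59 V.
I_load = 165.59/21.0 = 7.8851 A, so P_out = 165.59 × 7.8851 = 1305.7 W.
All ideal ⇒ P_in = P_out, so I_supply = 1305.7/120 = 10.9 A.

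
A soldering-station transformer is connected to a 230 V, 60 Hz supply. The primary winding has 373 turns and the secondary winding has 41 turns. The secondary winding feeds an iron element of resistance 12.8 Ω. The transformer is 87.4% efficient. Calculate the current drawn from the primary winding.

V_s = 230 × 41/373 = 25.282 V.
I_s = V_s/R = 25.282/12.8 = 1.9751 A.
P_out = V_s I_s = 25.282 × 1.9751 = 49.934 W.
P_in = P_out/η = 49.934/0.874 = 57.133 W.
I_p = P_in/V_p = 57.133/230 = 0.248 A.

I_p ≈ 0.248 A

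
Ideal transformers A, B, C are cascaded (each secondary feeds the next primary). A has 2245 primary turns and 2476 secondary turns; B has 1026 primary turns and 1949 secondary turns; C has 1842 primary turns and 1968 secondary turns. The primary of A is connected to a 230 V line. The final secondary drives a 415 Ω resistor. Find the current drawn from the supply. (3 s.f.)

Secondary of A: V = 230.00 × 2476/2245 = 253.67 V.
Secondary of B: V = 253.67 × 1949/1026 = 481.87 V.
Secondary of C: V = 481.87 × 1968/1842 = 514.83 V.
I_load = 514.83/415 = 1.2405 A, so P_out = 514.83 × 1.2405 = 638.67 W.
All ideal ⇒ P_in = P_out, so I_supply = 638.67/230 = 2.78 A.

I_supply ≈ 2.78 A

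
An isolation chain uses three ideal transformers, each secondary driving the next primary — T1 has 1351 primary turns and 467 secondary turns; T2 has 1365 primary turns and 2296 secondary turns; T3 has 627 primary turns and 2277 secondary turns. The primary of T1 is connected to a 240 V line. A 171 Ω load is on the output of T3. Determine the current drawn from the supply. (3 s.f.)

After T1: V = 240.00 × 467/1351 = 82.961 V.
After T2: V = 82.961 × 2296/1365 = 139.54 V.
After T3: V = 139.54 × 2277/627 = 506.77 V.
I_load = 506.77/171 = 2.9635 A, so P_out = 506.77 × 2.9635 = 1501.8 W.
All ideal ⇒ P_in = P_out, so I_supply = 1501.8/240 = 6.26 A.

I_supply ≈ 6.26 A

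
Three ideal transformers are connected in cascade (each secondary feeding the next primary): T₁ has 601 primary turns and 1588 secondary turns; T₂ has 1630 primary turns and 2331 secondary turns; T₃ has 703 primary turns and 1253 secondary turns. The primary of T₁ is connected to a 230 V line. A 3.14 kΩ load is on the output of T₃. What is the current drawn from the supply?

Secondary of T₁: V = 230.00 × 1588/601 = 607.72 V.
Secondary of T₂: V = 607.72 × 2331/1630 = 869.08 V.
Secondary of T₃: V = 869.08 × 1253/703 = 1549.0 V.
I_load = 1549.0/3140 = 0.49332 A, so P_out = 1549.0 × 0.49332 = 764.15 W.
All ideal ⇒ P_in = P_out, so I_supply = 764.15/230 = 3.32 A.

I_supply ≈ 3.32 A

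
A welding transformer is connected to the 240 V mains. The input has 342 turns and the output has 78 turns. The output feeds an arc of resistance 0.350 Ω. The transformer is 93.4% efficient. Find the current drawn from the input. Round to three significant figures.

I_in ≈ 38.2 A

V_out = 240 × 78/342 = 54.737 V.
I_out = V_out/R = 54.737/0.350 = 156.39 A.
P_out = V_out I_out = 54.737 × 156.39 = 8560.3 W.
P_in = P_out/η = 8560.3/0.934 = 9165.3 W.
I_in = P_in/V_in = 9165.3/240 = 38.2 A.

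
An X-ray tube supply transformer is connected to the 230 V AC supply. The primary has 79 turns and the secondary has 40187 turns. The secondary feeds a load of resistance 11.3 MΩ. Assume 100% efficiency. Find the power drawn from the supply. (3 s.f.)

P ≈ 1210 W

V_s = V_p × N_s/N_p = 230 × 40187/79 = 117000 V.
I_s = V_s/R = 117000/(1.13×10^7) = 0.010354 A.
I_p = I_s × N_s/N_p = 0.010354 × 40187/79 = 5.2670 A.
P = V_p I_p = 230 × 5.2670 = 1210 W.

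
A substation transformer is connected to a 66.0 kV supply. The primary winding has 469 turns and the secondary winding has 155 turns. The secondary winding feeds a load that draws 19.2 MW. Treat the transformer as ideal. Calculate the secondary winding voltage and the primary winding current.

V_s ≈ 21800 V, I_p ≈ 291 A

V_s = V_p × N_s/N_p = 66000 × 155/469 = 21812 V.
I_s = P/V_s = 1.92×10^7/21812 = 880.23 A.
I_p = I_s × N_s/N_p = 880.23 × 155/469 = 291 A.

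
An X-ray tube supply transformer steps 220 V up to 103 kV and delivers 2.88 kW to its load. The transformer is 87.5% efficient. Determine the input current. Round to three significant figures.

P_in = P_out/η = 2880/0.875 = 3291.4 W.
I_in = P_in/V_in = 3291.4/220 = 15.0 A.

I_in ≈ 15.0 A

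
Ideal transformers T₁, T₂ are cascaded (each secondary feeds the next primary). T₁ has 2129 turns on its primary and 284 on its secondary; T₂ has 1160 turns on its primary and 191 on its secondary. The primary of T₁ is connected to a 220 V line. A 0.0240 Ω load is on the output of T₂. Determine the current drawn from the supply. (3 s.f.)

Secondary of T₁: V = 220.00 × 284/2129 = 29.347 V.
Secondary of T₂: V = 29.347 × 191/1160 = 4.8322 V.
I_load = 4.8322/0.0240 = 201.34 A, so P_out = 4.8322 × 201.34 = 972.90 W.
All ideal ⇒ P_in = P_out, so I_supply = 972.90/220 = 4.42 A.

I_supply ≈ 4.42 A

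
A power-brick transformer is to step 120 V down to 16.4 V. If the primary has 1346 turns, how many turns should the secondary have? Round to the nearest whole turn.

N_s/N_p = V_s/V_p, so N_s = 1346 × 16.4/120 = 184.0 ≈ 184 turns.

N_s = 184 turns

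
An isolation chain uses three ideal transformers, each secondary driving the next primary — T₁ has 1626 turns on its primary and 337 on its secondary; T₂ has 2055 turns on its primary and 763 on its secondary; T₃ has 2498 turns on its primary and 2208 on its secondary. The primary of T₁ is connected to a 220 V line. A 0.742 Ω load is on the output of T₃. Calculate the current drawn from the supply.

I_supply ≈ 1.37 A

Secondary of T₁: V = 220.00 × 337/1626 = 45.597 V.
Secondary of T₂: V = 45.597 × 763/2055 = 16.930 V.
Secondary of T₃: V = 16.930 × 2208/2498 = 14.964 V.
I_load = 14.964/0.742 = 20.167 A, so P_out = 14.964 × 20.167 = 301.79 W.
All ideal ⇒ P_in = P_out, so I_supply = 301.79/220 = 1.37 A.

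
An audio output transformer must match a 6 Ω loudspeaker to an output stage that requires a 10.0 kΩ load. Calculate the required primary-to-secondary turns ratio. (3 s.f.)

N_p/N_s ≈ 40.8

Z_p/Z_s = (N_p/N_s)², so N_p/N_s = √(10000/6) = √1670 = 40.8.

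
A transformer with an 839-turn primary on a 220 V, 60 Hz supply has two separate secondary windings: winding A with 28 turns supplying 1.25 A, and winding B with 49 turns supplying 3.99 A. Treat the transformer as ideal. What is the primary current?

I_p ≈ 0.275 A

V_A = 220 × 28/839 = 7.3421 V; V_B = 220 × 49/839 = 12.849 V.
P_out = V_A I_A + V_B I_B = 7.3421×1.25 + 12.849×3.99 = 9.1776 + 51.266 = 60.444 W.
Ideal ⇒ P_in = P_out, so I_p = P_out/V_p = 60.444/220 = 0.275 A.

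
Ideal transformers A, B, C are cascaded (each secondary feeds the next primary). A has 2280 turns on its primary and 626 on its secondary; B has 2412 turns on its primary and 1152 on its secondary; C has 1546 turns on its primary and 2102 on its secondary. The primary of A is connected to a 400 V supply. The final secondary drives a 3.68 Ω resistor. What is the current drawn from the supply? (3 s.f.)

I_supply ≈ 3.46 A

After A: V = 400.00 × 626/2280 = 109.82 V.
After B: V = 109.82 × 1152/2412 = 52.454 V.
After C: V = 52.454 × 2102/1546 = 71.318 V.
I_load = 71.318/3.68 = 19.380 A, so P_out = 71.318 × 19.380 = 1382.1 W.
All ideal ⇒ P_in = P_out, so I_supply = 1382.1/400 = 3.46 A.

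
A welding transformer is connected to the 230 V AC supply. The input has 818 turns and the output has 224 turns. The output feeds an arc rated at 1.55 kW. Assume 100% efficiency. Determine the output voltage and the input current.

V_out ≈ 63.0 V, I_in ≈ 6.74 A

V_out = V_in × N_out/N_in = 230 × 224/818 = 62.983 V.
I_out = P/V_out = 1550/62.983 = 24.610 A.
I_in = I_out × N_out/N_in = 24.610 × 224/818 = 6.74 A.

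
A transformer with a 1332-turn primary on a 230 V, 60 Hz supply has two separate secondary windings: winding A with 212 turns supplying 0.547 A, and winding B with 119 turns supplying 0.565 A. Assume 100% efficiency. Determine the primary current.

I_p ≈ 0.138 A

V_A = 230 × 212/1332 = 36.607 V; V_B = 230 × 119/1332 = 20.548 V.
P_out = V_A I_A + V_B I_B = 36.607×0.547 + 20.548×0.565 = 20.024 + 11.610 = 31.633 W.
Ideal ⇒ P_in = P_out, so I_p = P_out/V_p = 31.633/230 = 0.138 A.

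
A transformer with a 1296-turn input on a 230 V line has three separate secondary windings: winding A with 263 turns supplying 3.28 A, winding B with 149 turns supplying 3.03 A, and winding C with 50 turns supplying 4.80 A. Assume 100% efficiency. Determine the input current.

V_A = 230 × 263/1296 = 46.674 V; V_B = 230 × 149/1296 = 26.443 V; V_C = 230 × 50/1296 = 8.8735 V.
P_out = V_A I_A + V_B I_B + V_C I_C = 46.674×3.28 + 26.443×3.03 + 8.8735×4.80 = 153.09 + 80.122 + 42.593 = 275.81 W.
Ideal ⇒ P_in = P_out, so I_in = P_out/V_in = 275.81/230 = 1.20 A.

I_in ≈ 1.20 A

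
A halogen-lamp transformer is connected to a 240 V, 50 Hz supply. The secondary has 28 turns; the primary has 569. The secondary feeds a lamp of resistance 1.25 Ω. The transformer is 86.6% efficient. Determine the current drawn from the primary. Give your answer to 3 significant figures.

V_s = 240 × 28/569 = 11.810 V.
I_s = V_s/R = 11.810/1.25 = 9.4482 A.
P_out = V_s I_s = 11.810 × 9.4482 = 111.58 W.
P_in = P_out/η = 111.58/0.866 = 128.85 W.
I_p = P_in/V_p = 128.85/240 = 0.537 A.

I_p ≈ 0.537 A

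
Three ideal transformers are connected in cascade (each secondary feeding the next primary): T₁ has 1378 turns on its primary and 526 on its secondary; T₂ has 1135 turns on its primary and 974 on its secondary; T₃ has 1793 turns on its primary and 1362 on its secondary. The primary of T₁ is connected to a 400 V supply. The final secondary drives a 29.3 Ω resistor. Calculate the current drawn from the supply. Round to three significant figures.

Secondary of T₁: V = 400.00 × 526/1378 = 152.69 V.
Secondary of T₂: V = 152.69 × 974/1135 = 131.03 V.
Secondary of T₃: V = 131.03 × 1362/1793 = 99.531 V.
I_load = 99.531/29.3 = 3.3969 A, so P_out = 99.531 × 3.3969 = 338.10 W.
All ideal ⇒ P_in = P_out, so I_supply = 338.10/400 = 0.845 A.

I_supply ≈ 0.845 A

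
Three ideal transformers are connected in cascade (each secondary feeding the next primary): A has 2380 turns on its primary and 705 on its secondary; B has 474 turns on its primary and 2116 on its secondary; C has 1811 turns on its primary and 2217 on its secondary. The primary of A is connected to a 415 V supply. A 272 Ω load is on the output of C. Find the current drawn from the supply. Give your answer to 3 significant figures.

I_supply ≈ 4.00 A

Secondary of A: V = 415.00 × 705/2380 = 122.93 V.
Secondary of B: V = 122.93 × 2116/474 = 548.78 V.
Secondary of C: V = 548.78 × 2217/1811 = 671.81 V.
I_load = 671.81/272 = 2.4699 A, so P_out = 671.81 × 2.4699 = 1659.3 W.
All ideal ⇒ P_in = P_out, so I_supply = 1659.3/415 = 4.00 A.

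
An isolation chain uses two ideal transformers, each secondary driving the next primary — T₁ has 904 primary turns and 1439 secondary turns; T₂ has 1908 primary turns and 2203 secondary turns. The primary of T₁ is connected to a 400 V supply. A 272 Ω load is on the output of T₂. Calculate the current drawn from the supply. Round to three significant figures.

After T₁: V = 400.00 × 1439/904 = 636.73 V.
After T₂: V = 636.73 × 2203/1908 = 735.17 V.
I_load = 735.17/272 = 2.7028 A, so P_out = 735.17 × 2.7028 = 1987.0 W.
All ideal ⇒ P_in = P_out, so I_supply = 1987.0/400 = 4.97 A.

I_supply ≈ 4.97 A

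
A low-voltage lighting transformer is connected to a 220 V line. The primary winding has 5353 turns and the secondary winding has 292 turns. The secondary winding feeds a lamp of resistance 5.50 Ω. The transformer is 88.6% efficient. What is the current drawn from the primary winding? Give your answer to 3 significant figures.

V_s = 220 × 292/5353 = 12.001 V.
I_s = V_s/R = 12.001/5.50 = 2.1820 A.
P_out = V_s I_s = 12.001 × 2.1820 = 26.185 W.
P_in = P_out/η = 26.185/0.886 = 29.554 W.
I_p = P_in/V_p = 29.554/220 = 0.134 A.

I_p ≈ 0.134 A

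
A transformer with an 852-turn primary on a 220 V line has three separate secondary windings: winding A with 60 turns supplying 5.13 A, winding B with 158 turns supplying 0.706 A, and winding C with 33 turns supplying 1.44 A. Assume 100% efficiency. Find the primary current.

V_A = 220 × 60/852 = 15.493 V; V_B = 220 × 158/852 = 40.798 V; V_C = 220 × 33/852 = 8.5211 V.
P_out = V_A I_A + V_B I_B + V_C I_C = 15.493×5.13 + 40.798×0.706 + 8.5211×1.44 = 79.479 + 28.803 + 12.270 = 120.55 W.
Ideal ⇒ P_in = P_out, so I_p = P_out/V_p = 120.55/220 = 0.548 A.

I_p ≈ 0.548 A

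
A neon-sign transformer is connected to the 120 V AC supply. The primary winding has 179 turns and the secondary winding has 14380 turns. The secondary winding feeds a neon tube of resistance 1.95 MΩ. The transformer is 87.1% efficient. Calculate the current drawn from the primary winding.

I_p ≈ 0.456 A

V_s = 120 × 14380/179 = 9640.2 V.
I_s = V_s/R = 9640.2/(1.95×10^6) = 0.0049437 A.
P_out = V_s I_s = 9640.2 × 0.0049437 = 47.658 W.
P_in = P_out/η = 47.658/0.871 = 54.717 W.
I_p = P_in/V_p = 54.717/120 = 0.456 A.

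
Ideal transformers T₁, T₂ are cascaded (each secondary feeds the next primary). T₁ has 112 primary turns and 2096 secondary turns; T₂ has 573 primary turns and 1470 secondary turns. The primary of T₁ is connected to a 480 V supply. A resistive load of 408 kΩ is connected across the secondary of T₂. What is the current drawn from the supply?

Secondary of T₁: V = 480.00 × 2096/112 = 8982.9 V.
Secondary of T₂: V = 8982.9 × 1470/573 = 23045 V.
I_load = 23045/408000 = 0.056483 A, so P_out = 23045 × 0.056483 = 1301.7 W.
All ideal ⇒ P_in = P_out, so I_supply = 1301.7/480 = 2.71 A.

I_supply ≈ 2.71 A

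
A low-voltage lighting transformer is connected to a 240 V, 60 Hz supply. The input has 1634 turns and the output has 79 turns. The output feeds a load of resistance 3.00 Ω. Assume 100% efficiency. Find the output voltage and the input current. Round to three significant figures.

V_out ≈ 11.6 V, I_in ≈ 0.187 A

V_out = V_in × N_out/N_in = 240 × 79/1634 = 11.603 V.
I_out = V_out/R = 11.603/3.00 = 3.8678 A.
I_in = I_out × N_out/N_in = 3.8678 × 79/1634 = 0.187 A.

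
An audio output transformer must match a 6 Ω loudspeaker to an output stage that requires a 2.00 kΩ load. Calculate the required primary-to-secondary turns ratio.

N_p/N_s ≈ 18.3

Z_p/Z_s = (N_p/N_s)², so N_p/N_s = √(2000/6) = √333 = 18.3.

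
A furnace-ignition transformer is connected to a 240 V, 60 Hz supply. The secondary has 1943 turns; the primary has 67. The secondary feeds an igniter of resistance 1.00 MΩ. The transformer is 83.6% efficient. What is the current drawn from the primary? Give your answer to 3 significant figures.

V_s = 240 × 1943/67 = 6960.0 V.
I_s = V_s/R = 6960.0/(1.00×10^6) = 0.0069600 A.
P_out = V_s I_s = 6960.0 × 0.0069600 = 48.442 W.
P_in = P_out/η = 48.442/0.836 = 57.944 W.
I_p = P_in/V_p = 57.944/240 = 0.241 A.

I_p ≈ 0.241 A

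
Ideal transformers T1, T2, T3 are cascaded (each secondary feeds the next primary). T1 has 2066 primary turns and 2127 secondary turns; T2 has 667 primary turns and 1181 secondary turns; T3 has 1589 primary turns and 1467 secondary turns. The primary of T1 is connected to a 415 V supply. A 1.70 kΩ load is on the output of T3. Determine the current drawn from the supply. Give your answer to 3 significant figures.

Secondary of T1: V = 415.00 × 2127/2066 = 427.25 V.
Secondary of T2: V = 427.25 × 1181/667 = 756.50 V.
Secondary of T3: V = 756.50 × 1467/1589 = 698.42 V.
I_load = 698.42/1700 = 0.41083 A, so P_out = 698.42 × 0.41083 = 286.93 W.
All ideal ⇒ P_in = P_out, so I_supply = 286.93/415 = 0.691 A.

I_supply ≈ 0.691 A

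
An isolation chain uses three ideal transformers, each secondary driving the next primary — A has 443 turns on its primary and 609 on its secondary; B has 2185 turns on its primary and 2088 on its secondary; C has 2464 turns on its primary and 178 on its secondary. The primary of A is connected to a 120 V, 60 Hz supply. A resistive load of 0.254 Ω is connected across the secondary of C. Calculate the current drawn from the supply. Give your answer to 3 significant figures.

I_supply ≈ 4.25 A

Secondary of A: V = 120.00 × 609/443 = 164.97 V.
Secondary of B: V = 164.97 × 2088/2185 = 157.64 V.
Secondary of C: V = 157.64 × 178/2464 = 11.388 V.
I_load = 11.388/0.254 = 44.835 A, so P_out = 11.388 × 44.835 = 510.59 W.
All ideal ⇒ P_in = P_out, so I_supply = 510.59/120 = 4.25 A.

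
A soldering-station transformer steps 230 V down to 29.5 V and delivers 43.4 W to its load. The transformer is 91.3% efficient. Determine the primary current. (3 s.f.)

P_in = P_out/η = 43.4/0.913 = 47.536 W.
I_p = P_in/V_p = 47.536/230 = 0.207 A.

I_p ≈ 0.207 A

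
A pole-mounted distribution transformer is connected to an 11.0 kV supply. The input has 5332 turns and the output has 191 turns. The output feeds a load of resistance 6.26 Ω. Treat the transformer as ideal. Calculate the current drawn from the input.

I_in ≈ 2.25 A

V_out = V_in × N_out/N_in = 11000 × 191/5332 = 394.04 V.
I_out = V_out/R = 394.04/6.26 = 62.945 A.
For an ideal transformer I_in N_in = I_out N_out, so I_in = 62.945 × 191/5332 = 2.25 A.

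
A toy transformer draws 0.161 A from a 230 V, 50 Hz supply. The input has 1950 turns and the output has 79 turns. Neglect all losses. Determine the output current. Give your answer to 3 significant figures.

I_out ≈ 3.97 A

I_out/I_in = N_in/N_out, so I_out = 0.161 × 1950/79 = 3.97 A.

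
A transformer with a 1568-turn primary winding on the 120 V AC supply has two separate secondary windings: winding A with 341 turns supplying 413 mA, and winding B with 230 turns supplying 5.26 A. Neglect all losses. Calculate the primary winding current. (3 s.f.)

V_A = 120 × 341/1568 = 26.097 V; V_B = 120 × 230/1568 = 17.602 V.
P_out = V_A I_A + V_B I_B = 26.097×0.413 + 17.602×5.26 = 10.778 + 92.587 = 103.36 W.
Ideal ⇒ P_in = P_out, so I_p = P_out/V_p = 103.36/120 = 0.861 A.

I_p ≈ 0.861 A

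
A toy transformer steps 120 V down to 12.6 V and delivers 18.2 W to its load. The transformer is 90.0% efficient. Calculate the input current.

P_in = P_out/η = 18.2/0.900 = 20.222 W.
I_in = P_in/V_in = 20.222/120 = 0.169 A.

I_in ≈ 0.169 A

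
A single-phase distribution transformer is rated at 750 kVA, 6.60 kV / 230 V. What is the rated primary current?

I_p = S/V_p = 750000/6600 = 114 A.

I_p ≈ 114 A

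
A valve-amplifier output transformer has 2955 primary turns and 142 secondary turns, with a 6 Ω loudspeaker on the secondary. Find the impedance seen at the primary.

Z_p ≈ 2600 Ω

Z_p = (N_p/N_s)² × Z_s = (2955/142)² × 6 = 2600 Ω.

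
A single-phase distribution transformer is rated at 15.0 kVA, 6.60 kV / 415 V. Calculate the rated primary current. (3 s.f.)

I_p = S/V_p = 15000/6600 = 2.27 A.

I_p ≈ 2.27 A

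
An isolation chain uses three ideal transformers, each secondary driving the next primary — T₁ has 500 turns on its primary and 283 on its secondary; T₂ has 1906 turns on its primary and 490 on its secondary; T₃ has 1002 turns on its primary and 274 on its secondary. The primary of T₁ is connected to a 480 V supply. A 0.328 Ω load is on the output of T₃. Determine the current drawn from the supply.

After T₁: V = 480.00 × 283/500 = 271.68 V.
After T₂: V = 271.68 × 490/1906 = 69.844 V.
After T₃: V = 69.844 × 274/1002 = 19.099 V.
I_load = 19.099/0.328 = 58.229 A, so P_out = 19.099 × 58.229 = 1112.1 W.
All ideal ⇒ P_in = P_out, so I_supply = 1112.1/480 = 2.32 A.

I_supply ≈ 2.32 A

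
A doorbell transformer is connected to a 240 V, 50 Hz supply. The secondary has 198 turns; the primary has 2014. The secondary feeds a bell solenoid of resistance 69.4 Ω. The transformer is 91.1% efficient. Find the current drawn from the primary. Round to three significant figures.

I_p ≈ 0.0367 A

V_s = 240 × 198/2014 = 23.595 V.
I_s = V_s/R = 23.595/69.4 = 0.33998 A.
P_out = V_s I_s = 23.595 × 0.33998 = 8.0218 W.
P_in = P_out/η = 8.0218/0.911 = 8.8055 W.
I_p = P_in/V_p = 8.8055/240 = 0.0367 A.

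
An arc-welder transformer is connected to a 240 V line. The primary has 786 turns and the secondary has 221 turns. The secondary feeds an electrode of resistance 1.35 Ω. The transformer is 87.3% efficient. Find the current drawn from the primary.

I_p ≈ 16.1 A

V_s = 240 × 221/786 = 67.481 V.
I_s = V_s/R = 67.481/1.35 = 49.986 A.
P_out = V_s I_s = 67.481 × 49.986 = 3373.1 W.
P_in = P_out/η = 3373.1/0.873 = 3863.8 W.
I_p = P_in/V_p = 3863.8/240 = 16.1 A.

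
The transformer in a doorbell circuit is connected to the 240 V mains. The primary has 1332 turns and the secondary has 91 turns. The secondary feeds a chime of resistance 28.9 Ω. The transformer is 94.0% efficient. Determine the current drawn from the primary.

V_s = 240 × 91/1332 = 16.396 V.
I_s = V_s/R = 16.396/28.9 = 0.56735 A.
P_out = V_s I_s = 16.396 × 0.56735 = 9.3025 W.
P_in = P_out/η = 9.3025/0.940 = 9.8963 W.
I_p = P_in/V_p = 9.8963/240 = 0.0412 A.

I_p ≈ 0.0412 A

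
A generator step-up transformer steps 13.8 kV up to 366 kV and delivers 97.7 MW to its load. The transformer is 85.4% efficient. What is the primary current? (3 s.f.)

P_in = P_out/η = 9.77×10^7/0.854 = 1.1440×10^8 W.
I_p = P_in/V_p = 1.1440×10^8/13800 = 8290 A.

I_p ≈ 8290 A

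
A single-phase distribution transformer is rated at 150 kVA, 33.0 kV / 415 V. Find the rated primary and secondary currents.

I_p ≈ 4.55 A, I_s ≈ 361 A

I_p = S/V_p = 150000/33000 = 4.55 A.
I_s = S/V_s = 150000/415 = 361 A.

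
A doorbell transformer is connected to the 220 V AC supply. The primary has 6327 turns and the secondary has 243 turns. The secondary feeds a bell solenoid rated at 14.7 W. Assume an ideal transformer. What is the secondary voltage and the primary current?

V_s = V_p × N_s/N_p = 220 × 243/6327 = 8.4495 V.
I_s = P/V_s = 14.7/8.4495 = 1.7397 A.
I_p = I_s × N_s/N_p = 1.7397 × 243/6327 = 0.0668 A.

V_s ≈ 8.45 V, I_p ≈ 0.0668 A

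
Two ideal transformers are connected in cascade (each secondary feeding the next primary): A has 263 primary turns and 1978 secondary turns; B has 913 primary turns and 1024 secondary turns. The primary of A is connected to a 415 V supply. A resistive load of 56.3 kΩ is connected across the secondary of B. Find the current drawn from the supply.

After A: V = 415.00 × 1978/263 = 3121.2 V.
After B: V = 3121.2 × 1024/913 = 3500.6 V.
I_load = 3500.6/56300 = 0.062178 A, so P_out = 3500.6 × 0.062178 = 217.66 W.
All ideal ⇒ P_in = P_out, so I_supply = 217.66/415 = 0.524 A.

I_supply ≈ 0.524 A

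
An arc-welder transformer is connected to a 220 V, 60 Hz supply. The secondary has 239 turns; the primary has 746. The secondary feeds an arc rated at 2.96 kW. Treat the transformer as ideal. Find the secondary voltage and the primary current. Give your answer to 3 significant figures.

V_s = V_p × N_s/N_p = 220 × 239/746 = 70.483 V.
I_s = P/V_s = 2960/70.483 = 41.996 A.
I_p = I_s × N_s/N_p = 41.996 × 239/746 = 13.5 A.

V_s ≈ 70.5 V, I_p ≈ 13.5 A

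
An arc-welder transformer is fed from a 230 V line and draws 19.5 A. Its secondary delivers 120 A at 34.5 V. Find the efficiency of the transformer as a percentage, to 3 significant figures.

η ≈ 92.3%

P_in = 230 × 19.5 = 4485.00 W.
P_out = 34.5 × 120 = 4140.00 W.
η = P_out/P_in = 4140.00/4485.00 = 0.923.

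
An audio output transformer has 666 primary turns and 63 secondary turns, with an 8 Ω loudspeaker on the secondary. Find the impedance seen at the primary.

Z_p = (N_p/N_s)² × Z_s = (666/63)² × 8 = 894 Ω.

Z_p ≈ 894 Ω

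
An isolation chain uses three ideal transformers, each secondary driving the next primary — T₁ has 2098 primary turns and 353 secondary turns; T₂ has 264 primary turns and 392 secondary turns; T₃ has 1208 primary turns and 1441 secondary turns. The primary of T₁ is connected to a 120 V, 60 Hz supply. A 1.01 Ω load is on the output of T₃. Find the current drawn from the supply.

Secondary of T₁: V = 120.00 × 353/2098 = 20.191 V.
Secondary of T₂: V = 20.191 × 392/264 = 29.980 V.
Secondary of T₃: V = 29.980 × 1441/1208 = 35.763 V.
I_load = 35.763/1.01 = 35.409 A, so P_out = 35.763 × 35.409 = 1266.3 W.
All ideal ⇒ P_in = P_out, so I_supply = 1266.3/120 = 10.6 A.

I_supply ≈ 10.6 A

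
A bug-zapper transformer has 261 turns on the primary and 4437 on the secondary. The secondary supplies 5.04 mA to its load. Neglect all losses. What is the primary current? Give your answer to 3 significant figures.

I_p ≈ 0.0857 A

For an ideal transformer I_p/I_s = N_s/N_p, so I_p = 0.00504 × 4437/261 = 0.0857 A.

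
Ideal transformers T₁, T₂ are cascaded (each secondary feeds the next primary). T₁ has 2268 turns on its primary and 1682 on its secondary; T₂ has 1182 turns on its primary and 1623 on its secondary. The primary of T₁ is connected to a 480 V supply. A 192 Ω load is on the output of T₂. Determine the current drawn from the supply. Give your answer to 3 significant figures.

Secondary of T₁: V = 480.00 × 1682/2268 = 355.98 V.
Secondary of T₂: V = 355.98 × 1623/1182 = 488.79 V.
I_load = 488.79/192 = 2.5458 A, so P_out = 488.79 × 2.5458 = 1244.4 W.
All ideal ⇒ P_in = P_out, so I_supply = 1244.4/480 = 2.59 A.

I_supply ≈ 2.59 A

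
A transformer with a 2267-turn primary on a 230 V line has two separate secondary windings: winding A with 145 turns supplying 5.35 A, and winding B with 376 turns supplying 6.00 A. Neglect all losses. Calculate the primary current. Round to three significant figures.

I_p ≈ 1.34 A

V_A = 230 × 145/2267 = 14.711 V; V_B = 230 × 376/2267 = 38.147 V.
P_out = V_A I_A + V_B I_B = 14.711×5.35 + 38.147×6.00 = 78.704 + 228.88 = 307.59 W.
Ideal ⇒ P_in = P_out, so I_p = P_out/V_p = 307.59/230 = 1.34 A.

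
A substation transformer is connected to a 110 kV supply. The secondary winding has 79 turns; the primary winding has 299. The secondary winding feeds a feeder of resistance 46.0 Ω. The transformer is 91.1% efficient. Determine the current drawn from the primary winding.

V_s = 110000 × 79/299 = 29064 V.
I_s = V_s/R = 29064/46.0 = 631.82 A.
P_out = V_s I_s = 29064 × 631.82 = 1.8363×10^7 W.
P_in = P_out/η = 1.8363×10^7/0.911 = 2.0157×10^7 W.
I_p = P_in/V_p = 2.0157×10^7/110000 = 183 A.

I_p ≈ 183 A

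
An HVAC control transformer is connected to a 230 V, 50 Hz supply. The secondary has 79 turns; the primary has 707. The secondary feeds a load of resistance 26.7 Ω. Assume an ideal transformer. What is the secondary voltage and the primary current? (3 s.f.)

V_s ≈ 25.7 V, I_p ≈ 0.108 A

V_s = V_p × N_s/N_p = 230 × 79/707 = 25.700 V.
I_s = V_s/R = 25.700/26.7 = 0.96255 A.
I_p = I_s × N_s/N_p = 0.96255 × 79/707 = 0.108 A.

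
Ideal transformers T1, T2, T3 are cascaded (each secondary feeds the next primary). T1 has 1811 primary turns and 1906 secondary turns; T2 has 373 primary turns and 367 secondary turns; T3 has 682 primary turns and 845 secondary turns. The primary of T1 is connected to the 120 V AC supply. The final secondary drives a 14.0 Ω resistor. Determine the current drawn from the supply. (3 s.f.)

I_supply ≈ 14.1 A

After T1: V = 120.00 × 1906/1811 = 126.29 V.
After T2: V = 126.29 × 367/373 = 124.26 V.
After T3: V = 124.26 × 845/682 = 153.96 V.
I_load = 153.96/14.0 = 10.997 A, so P_out = 153.96 × 10.997 = 1693.2 W.
All ideal ⇒ P_in = P_out, so I_supply = 1693.2/120 = 14.1 A.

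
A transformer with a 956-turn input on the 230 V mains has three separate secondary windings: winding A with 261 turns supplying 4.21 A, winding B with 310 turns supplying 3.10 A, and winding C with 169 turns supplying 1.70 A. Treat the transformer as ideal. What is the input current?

I_in ≈ 2.46 A

V_A = 230 × 261/956 = 62.793 V; V_B = 230 × 310/956 = 74.582 V; V_C = 230 × 169/956 = 40.659 V.
P_out = V_A I_A + V_B I_B + V_C I_C = 62.793×4.21 + 74.582×3.10 + 40.659×1.70 = 264.36 + 231.20 + 69.120 = 564.68 W.
Ideal ⇒ P_in = P_out, so I_in = P_out/V_in = 564.68/230 = 2.46 A.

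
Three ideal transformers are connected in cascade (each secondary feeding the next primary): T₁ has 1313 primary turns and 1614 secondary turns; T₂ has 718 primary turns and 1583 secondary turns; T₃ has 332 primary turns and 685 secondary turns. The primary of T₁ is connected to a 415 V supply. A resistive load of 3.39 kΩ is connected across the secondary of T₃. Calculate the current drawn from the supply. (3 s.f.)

I_supply ≈ 3.83 A

After T₁: V = 415.00 × 1614/1313 = 510.14 V.
After T₂: V = 510.14 × 1583/718 = 1124.7 V.
After T₃: V = 1124.7 × 685/332 = 2320.6 V.
I_load = 2320.6/3390 = 0.68454 A, so P_out = 2320.6 × 0.68454 = 1588.5 W.
All ideal ⇒ P_in = P_out, so I_supply = 1588.5/415 = 3.83 A.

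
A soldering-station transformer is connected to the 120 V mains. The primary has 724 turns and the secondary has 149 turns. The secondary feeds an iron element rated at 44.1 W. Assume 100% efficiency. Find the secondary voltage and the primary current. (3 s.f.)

V_s ≈ 24.7 V, I_p ≈ 0.368 A

V_s = V_p × N_s/N_p = 120 × 149/724 = 24.696 V.
I_s = P/V_s = 44.1/24.696 = 1.7857 A.
I_p = I_s × N_s/N_p = 1.7857 × 149/724 = 0.368 A.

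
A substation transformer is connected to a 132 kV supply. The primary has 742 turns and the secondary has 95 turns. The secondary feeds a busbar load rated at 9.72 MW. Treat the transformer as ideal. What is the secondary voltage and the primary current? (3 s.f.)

V_s ≈ 16900 V, I_p ≈ 73.6 A

V_s = V_p × N_s/N_p = 132000 × 95/742 = 16900 V.
I_s = P/V_s = 9.72×10^6/16900 = 575.14 A.
I_p = I_s × N_s/N_p = 575.14 × 95/742 = 73.6 A.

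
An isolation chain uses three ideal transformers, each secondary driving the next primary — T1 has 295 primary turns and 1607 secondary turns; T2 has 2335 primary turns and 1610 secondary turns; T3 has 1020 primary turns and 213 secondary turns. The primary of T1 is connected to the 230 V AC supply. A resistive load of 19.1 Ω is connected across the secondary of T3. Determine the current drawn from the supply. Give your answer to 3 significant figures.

After T1: V = 230.00 × 1607/295 = 1252.9 V.
After T2: V = 1252.9 × 1610/2335 = 863.89 V.
After T3: V = 863.89 × 213/1020 = 180.40 V.
I_load = 180.40/19.1 = 9.4451 A, so P_out = 180.40 × 9.4451 = 1703.9 W.
All ideal ⇒ P_in = P_out, so I_supply = 1703.9/230 = 7.41 A.

I_supply ≈ 7.41 A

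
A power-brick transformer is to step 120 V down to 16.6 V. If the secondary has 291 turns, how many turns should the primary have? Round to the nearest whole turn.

N_p = 2104 turns

N_p/N_s = V_p/V_s, so N_p = 291 × 120/16.6 = 2103.6 ≈ 2104 turns.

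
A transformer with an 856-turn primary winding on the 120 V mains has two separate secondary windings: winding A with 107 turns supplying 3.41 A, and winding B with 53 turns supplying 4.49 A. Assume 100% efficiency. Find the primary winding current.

I_p ≈ 0.704 A

V_A = 120 × 107/856 = 15.000 V; V_B = 120 × 53/856 = 7.4299 V.
P_out = V_A I_A + V_B I_B = 15.000×3.41 + 7.4299×4.49 = 51.150 + 33.360 = 84.510 W.
Ideal ⇒ P_in = P_out, so I_p = P_out/V_p = 84.510/120 = 0.704 A.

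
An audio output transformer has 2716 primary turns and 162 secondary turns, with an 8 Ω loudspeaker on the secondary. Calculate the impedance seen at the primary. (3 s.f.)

Z_p = (N_p/N_s)² × Z_s = (2716/162)² × 8 = 2250 Ω.

Z_p ≈ 2250 Ω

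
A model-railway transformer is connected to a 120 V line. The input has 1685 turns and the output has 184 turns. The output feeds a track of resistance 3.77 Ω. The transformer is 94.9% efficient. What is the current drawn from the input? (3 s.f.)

V_out = 120 × 184/1685 = 13.104 V.
I_out = V_out/R = 13.104/3.77 = 3.4758 A.
P_out = V_out I_out = 13.104 × 3.4758 = 45.547 W.
P_in = P_out/η = 45.547/0.949 = 47.994 W.
I_in = P_in/V_in = 47.994/120 = 0.400 A.

I_in ≈ 0.400 A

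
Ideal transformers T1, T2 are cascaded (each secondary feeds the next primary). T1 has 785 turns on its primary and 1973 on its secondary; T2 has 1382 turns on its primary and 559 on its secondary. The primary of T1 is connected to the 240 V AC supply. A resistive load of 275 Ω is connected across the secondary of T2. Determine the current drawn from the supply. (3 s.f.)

I_supply ≈ 0.902 A

Secondary of T1: V = 240.00 × 1973/785 = 603.21 V.
Secondary of T2: V = 603.21 × 559/1382 = 243.99 V.
I_load = 243.99/275 = 0.88724 A, so P_out = 243.99 × 0.88724 = 216.48 W.
All ideal ⇒ P_in = P_out, so I_supply = 216.48/240 = 0.902 A.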